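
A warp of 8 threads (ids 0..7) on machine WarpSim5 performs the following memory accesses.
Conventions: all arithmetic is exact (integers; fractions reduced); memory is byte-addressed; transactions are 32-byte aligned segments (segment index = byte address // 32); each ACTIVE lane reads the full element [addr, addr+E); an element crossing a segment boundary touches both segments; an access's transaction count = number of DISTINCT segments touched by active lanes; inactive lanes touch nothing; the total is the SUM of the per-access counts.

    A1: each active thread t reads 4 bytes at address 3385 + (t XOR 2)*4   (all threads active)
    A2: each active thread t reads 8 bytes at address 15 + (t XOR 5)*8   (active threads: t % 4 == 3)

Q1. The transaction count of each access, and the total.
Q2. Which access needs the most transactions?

A1: 2 transactions
A2: 3 transactions

Answer: 2,3; total 5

Answer: A2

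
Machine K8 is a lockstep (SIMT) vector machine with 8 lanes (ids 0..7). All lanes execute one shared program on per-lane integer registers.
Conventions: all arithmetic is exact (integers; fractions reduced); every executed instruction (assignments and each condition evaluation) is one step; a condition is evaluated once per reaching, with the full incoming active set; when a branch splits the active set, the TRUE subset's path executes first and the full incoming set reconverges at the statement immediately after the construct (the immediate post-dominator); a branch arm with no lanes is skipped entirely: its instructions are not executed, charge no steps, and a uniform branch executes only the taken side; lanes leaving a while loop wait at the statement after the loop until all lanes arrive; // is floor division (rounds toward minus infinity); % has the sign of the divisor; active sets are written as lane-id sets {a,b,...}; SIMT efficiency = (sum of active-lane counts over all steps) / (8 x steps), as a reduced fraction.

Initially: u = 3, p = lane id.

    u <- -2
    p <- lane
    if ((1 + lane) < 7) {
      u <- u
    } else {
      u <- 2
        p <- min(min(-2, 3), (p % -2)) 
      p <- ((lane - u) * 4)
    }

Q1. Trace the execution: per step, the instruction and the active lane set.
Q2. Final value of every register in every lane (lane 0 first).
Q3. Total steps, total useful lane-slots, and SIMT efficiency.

step 0: u <- -2                      {0,1,2,3,4,5,6,7}
step 1: p <- lane                    {0,1,2,3,4,5,6,7}
step 2: eval ((1 + lane) < 7)        {0,1,2,3,4,5,6,7}
step 3: u <- u                       {0,1,2,3,4,5}
step 4: u <- 2                       {6,7}
step 5: p <- min(min(-2, 3), (p % -2)) {6,7}
step 6: p <- ((lane - u) * 4)        {6,7}

Answer: 7 steps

u: -2,-2,-2,-2,-2,-2,2,2
p: 0,1,2,3,4,5,16,20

steps = 7; useful = 36; efficiency = 36/56 = 9/14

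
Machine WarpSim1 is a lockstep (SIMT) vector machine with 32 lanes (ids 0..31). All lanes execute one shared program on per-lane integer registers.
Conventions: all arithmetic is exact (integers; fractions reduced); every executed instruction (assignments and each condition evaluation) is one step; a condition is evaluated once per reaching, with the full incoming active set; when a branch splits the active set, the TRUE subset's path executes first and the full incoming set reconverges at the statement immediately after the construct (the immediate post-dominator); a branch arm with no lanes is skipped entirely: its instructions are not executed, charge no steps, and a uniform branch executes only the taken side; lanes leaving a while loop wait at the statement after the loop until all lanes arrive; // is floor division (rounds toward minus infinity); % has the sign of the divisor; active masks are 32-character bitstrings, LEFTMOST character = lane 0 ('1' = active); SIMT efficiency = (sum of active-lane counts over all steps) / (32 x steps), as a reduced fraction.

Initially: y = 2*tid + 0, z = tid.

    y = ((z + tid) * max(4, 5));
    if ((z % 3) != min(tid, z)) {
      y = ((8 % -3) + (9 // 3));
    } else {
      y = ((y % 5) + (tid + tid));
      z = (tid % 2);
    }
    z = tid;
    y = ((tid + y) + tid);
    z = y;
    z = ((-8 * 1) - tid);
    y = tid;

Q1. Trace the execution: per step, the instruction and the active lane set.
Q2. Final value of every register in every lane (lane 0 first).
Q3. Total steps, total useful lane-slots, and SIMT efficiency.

step 0: y <- ((z + tid) * max(4, 5)) 11111111111111111111111111111111
step 1: eval ((z % 3) != min(tid, z)) 11111111111111111111111111111111
step 2: y <- ((8 % -3) + (9 // 3))   00011111111111111111111111111111
step 3: y <- ((y % 5) + (tid + tid)) 11100000000000000000000000000000
step 4: z <- (tid % 2)               11100000000000000000000000000000
step 5: z <- tid                     11111111111111111111111111111111
step 6: y <- ((tid + y) + tid)       11111111111111111111111111111111
step 7: z <- y                       11111111111111111111111111111111
step 8: z <- ((-8 * 1) - tid)        11111111111111111111111111111111
step 9: y <- tid                     11111111111111111111111111111111

Answer: 10 steps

y: 0,1,2,3,4,5,6,7,8,9,10,11,12,13,14,15,16,17,18,19,20,21,22,23,24,25,26,27,28,29,30,31
z: -8,-9,-10,-11,-12,-13,-14,-15,-16,-17,-18,-19,-20,-21,-22,-23,-24,-25,-26,-27,-28,-29,-30,-31,-32,-33,-34,-35,-36,-37,-38,-39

steps = 10; useful = 259; efficiency = 259/320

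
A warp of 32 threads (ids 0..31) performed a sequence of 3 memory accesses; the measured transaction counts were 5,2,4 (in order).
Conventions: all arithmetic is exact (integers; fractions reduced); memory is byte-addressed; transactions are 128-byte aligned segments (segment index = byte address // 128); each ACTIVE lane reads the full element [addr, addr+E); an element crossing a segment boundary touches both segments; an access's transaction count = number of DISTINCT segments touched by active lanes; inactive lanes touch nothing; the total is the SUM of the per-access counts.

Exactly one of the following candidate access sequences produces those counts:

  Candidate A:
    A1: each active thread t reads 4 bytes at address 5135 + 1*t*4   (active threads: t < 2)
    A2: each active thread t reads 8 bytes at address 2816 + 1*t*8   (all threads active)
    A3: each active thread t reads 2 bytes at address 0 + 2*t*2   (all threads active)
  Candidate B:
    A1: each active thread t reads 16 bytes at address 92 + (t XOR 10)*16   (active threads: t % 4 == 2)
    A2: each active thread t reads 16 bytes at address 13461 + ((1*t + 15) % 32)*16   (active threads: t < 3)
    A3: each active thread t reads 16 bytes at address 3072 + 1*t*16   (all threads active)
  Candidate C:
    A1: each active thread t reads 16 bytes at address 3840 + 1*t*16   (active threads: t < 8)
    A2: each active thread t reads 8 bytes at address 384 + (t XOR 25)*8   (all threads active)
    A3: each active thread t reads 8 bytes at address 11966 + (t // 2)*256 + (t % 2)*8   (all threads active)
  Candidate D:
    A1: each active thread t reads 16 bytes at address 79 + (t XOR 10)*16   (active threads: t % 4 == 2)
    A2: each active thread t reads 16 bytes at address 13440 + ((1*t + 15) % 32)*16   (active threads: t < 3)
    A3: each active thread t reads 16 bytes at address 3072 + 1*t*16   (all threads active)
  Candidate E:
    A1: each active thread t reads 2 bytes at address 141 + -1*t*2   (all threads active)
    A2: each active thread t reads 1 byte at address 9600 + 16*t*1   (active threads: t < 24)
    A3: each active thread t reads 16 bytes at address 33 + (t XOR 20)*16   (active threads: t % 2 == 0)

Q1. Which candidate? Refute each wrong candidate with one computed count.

A: A1 gives 1 transaction, not 5
B: A2 gives 1 transaction, not 2
C: A1 gives 1 transaction, not 5
E: A1 gives 2 transactions, not 5
D: all counts match (5,2,4)

Answer: D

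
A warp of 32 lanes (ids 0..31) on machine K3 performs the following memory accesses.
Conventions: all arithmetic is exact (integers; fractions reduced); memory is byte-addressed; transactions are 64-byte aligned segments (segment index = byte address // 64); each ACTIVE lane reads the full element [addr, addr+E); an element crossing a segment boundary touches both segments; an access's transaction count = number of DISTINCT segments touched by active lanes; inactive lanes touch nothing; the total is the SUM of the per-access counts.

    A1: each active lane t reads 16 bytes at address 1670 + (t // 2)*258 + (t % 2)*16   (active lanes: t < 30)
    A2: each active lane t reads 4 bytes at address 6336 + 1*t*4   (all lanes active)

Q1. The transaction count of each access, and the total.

A1: 16 transactions
A2: 2 transactions

Answer: 16,2; total 18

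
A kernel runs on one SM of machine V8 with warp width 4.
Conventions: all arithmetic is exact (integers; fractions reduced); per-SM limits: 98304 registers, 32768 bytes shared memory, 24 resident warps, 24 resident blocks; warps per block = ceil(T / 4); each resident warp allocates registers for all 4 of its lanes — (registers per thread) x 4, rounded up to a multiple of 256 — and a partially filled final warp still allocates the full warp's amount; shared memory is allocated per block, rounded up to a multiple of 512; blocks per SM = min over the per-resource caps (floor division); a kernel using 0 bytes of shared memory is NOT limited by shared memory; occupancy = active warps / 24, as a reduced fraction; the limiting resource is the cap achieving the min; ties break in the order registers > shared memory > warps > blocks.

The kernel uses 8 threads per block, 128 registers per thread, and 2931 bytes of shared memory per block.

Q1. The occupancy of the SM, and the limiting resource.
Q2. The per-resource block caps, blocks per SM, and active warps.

Answer: occupancy 5/6, limited by shared memory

registers: 96 blocks
shared memory: 10 blocks
warps: 12 blocks
blocks: 24 blocks

Answer: 10 blocks, 20 active warps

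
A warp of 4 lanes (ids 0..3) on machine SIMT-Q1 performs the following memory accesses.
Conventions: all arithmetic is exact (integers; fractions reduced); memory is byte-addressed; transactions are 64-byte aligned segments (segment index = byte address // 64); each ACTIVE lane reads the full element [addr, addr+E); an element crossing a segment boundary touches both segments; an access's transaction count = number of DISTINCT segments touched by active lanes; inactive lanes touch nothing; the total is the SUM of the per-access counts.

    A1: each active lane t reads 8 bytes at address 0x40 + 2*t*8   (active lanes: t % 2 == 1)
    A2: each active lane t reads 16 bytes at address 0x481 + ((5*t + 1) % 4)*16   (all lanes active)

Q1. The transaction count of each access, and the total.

A1: 1 transaction
A2: 2 transactions

Answer: 1,2; total 3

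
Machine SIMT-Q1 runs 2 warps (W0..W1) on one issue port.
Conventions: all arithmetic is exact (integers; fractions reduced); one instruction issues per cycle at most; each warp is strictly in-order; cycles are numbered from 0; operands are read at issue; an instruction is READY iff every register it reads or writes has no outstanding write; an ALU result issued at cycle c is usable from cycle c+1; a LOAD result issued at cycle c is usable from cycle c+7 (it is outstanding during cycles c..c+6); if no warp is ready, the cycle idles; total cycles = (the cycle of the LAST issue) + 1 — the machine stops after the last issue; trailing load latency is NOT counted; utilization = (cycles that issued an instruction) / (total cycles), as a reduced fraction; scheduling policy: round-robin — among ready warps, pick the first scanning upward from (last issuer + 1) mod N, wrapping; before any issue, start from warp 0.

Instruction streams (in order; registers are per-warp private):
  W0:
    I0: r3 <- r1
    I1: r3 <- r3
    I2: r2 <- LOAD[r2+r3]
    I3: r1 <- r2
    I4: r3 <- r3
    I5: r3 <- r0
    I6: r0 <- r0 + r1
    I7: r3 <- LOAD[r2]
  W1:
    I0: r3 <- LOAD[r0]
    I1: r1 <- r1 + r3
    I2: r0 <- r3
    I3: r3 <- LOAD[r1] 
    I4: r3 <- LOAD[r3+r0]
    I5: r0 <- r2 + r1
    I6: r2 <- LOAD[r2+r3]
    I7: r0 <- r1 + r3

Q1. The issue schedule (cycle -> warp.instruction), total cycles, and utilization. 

cycle 0: W0.I0
cycle 1: W1.I0
cycle 2: W0.I1
cycle 3: W0.I2
cycle 4: idle
cycle 5: idle
cycle 6: idle
cycle 7: idle
cycle 8: W1.I1
cycle 9: W1.I2
cycle 10: W0.I3
cycle 11: W1.I3
cycle 12: W0.I4
cycle 13: W0.I5
cycle 14: W0.I6
cycle 15: W0.I7
cycle 16: idle
cycle 17: idle
cycle 18: W1.I4
cycle 19: W1.I5
cycle 20: idle
cycle 21: idle
cycle 22: idle
cycle 23: idle
cycle 24: idle
cycle 25: W1.I6
cycle 26: W1.I7

Answer: 27 cycles, utilization 16/27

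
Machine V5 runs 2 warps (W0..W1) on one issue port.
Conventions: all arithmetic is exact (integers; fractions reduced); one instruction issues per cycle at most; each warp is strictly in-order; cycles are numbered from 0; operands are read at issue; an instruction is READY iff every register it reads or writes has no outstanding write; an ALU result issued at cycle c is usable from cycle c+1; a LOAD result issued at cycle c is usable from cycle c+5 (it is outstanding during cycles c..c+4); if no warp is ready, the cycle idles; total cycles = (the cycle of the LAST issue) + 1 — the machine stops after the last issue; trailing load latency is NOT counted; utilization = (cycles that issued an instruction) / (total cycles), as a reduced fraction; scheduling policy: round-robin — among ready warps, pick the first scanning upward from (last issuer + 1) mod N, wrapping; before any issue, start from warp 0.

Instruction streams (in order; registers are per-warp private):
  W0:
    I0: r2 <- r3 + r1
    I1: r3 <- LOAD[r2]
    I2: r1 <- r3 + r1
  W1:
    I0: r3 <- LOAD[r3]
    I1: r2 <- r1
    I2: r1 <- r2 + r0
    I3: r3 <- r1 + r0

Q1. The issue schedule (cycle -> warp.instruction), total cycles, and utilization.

cycle 0: W0.I0
cycle 1: W1.I0
cycle 2: W0.I1
cycle 3: W1.I1
cycle 4: W1.I2
cycle 5: idle
cycle 6: W1.I3
cycle 7: W0.I2

Answer: 8 cycles, utilization 7/8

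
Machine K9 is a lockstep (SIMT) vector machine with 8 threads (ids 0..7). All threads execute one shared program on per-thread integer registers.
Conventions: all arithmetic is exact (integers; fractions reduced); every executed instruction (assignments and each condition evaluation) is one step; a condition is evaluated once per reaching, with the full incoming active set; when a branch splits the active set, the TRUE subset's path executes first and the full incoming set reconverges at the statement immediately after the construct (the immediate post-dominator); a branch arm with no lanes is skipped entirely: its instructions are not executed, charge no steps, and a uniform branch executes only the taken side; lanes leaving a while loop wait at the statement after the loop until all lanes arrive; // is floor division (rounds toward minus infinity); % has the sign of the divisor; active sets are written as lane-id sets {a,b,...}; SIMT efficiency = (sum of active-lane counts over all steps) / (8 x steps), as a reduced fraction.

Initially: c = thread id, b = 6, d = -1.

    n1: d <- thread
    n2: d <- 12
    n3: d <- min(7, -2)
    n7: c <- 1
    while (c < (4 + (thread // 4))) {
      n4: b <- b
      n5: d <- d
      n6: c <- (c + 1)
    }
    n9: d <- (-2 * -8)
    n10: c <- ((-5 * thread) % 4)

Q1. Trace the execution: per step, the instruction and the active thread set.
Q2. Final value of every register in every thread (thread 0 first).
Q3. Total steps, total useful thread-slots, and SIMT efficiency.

step 0: d <- thread                  {0,1,2,3,4,5,6,7}
step 1: d <- 12                      {0,1,2,3,4,5,6,7}
step 2: d <- min(7, -2)              {0,1,2,3,4,5,6,7}
step 3: c <- 1                       {0,1,2,3,4,5,6,7}
step 4: eval (c < (4 + (thread // 4))) {0,1,2,3,4,5,6,7}
step 5: b <- b                       {0,1,2,3,4,5,6,7}
step 6: d <- d                       {0,1,2,3,4,5,6,7}
step 7: c <- (c + 1)                 {0,1,2,3,4,5,6,7}
step 8: eval (c < (4 + (thread // 4))) {0,1,2,3,4,5,6,7}
step 9: b <- b                       {0,1,2,3,4,5,6,7}
step 10: d <- d                       {0,1,2,3,4,5,6,7}
step 11: c <- (c + 1)                 {0,1,2,3,4,5,6,7}
step 12: eval (c < (4 + (thread // 4))) {0,1,2,3,4,5,6,7}
step 13: b <- b                       {0,1,2,3,4,5,6,7}
step 14: d <- d                       {0,1,2,3,4,5,6,7}
step 15: c <- (c + 1)                 {0,1,2,3,4,5,6,7}
step 16: eval (c < (4 + (thread // 4))) {0,1,2,3,4,5,6,7}
step 17: b <- b                       {4,5,6,7}
step 18: d <- d                       {4,5,6,7}
step 19: c <- (c + 1)                 {4,5,6,7}
step 20: eval (c < (4 + (thread // 4))) {4,5,6,7}
step 21: d <- (-2 * -8)               {0,1,2,3,4,5,6,7}
step 22: c <- ((-5 * thread) % 4)     {0,1,2,3,4,5,6,7}

Answer: 23 steps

c: 0,3,2,1,0,3,2,1
b: 6,6,6,6,6,6,6,6
d: 16,16,16,16,16,16,16,16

steps = 23; useful = 168; efficiency = 168/184 = 21/23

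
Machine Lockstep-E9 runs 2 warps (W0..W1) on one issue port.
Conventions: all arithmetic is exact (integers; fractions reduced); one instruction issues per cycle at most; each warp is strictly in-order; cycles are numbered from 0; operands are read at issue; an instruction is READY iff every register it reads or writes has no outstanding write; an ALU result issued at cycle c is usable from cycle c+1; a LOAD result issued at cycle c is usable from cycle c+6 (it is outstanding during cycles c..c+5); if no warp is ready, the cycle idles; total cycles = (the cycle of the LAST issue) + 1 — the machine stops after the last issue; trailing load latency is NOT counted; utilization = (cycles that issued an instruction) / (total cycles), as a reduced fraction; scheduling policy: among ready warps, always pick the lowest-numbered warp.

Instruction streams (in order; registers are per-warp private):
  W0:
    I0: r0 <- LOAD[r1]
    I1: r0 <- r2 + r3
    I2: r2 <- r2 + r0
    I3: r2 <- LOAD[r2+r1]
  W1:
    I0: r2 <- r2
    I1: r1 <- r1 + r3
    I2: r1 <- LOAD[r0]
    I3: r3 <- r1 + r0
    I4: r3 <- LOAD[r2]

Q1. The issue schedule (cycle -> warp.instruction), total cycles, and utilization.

cycle 0: W0.I0
cycle 1: W1.I0
cycle 2: W1.I1
cycle 3: W1.I2
cycle 4: idle
cycle 5: idle
cycle 6: W0.I1
cycle 7: W0.I2
cycle 8: W0.I3
cycle 9: W1.I3
cycle 10: W1.I4

Answer: 11 cycles, utilization 9/11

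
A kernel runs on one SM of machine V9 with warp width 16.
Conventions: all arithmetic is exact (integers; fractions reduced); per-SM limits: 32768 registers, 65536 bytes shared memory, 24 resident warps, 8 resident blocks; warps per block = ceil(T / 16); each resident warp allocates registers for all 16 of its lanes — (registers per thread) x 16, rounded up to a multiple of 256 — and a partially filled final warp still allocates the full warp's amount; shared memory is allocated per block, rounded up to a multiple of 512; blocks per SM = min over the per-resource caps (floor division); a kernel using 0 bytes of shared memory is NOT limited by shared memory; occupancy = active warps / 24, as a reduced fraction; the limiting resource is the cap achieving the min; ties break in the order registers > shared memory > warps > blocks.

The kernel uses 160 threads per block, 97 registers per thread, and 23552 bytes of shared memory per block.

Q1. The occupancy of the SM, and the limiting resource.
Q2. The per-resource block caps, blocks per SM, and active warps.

Answer: occupancy 5/12, limited by registers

registers: 1 block
shared memory: 2 blocks
warps: 2 blocks
blocks: 8 blocks

Answer: 1 block, 10 active warps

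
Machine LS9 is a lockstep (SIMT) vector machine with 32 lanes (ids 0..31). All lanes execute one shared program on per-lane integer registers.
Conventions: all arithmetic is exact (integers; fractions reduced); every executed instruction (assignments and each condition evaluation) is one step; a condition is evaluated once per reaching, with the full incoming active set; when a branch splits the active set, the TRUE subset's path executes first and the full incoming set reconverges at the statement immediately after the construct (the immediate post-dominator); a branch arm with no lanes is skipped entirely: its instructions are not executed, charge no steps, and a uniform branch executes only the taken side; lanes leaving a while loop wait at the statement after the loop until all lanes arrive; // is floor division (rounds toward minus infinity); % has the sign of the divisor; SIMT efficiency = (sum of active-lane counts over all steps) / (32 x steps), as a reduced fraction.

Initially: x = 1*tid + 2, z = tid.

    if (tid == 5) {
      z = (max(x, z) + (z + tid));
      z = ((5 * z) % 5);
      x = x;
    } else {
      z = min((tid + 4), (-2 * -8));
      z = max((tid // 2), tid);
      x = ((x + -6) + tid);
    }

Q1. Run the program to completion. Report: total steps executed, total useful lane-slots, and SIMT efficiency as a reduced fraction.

Answer: 7 steps, 128 useful, 4/7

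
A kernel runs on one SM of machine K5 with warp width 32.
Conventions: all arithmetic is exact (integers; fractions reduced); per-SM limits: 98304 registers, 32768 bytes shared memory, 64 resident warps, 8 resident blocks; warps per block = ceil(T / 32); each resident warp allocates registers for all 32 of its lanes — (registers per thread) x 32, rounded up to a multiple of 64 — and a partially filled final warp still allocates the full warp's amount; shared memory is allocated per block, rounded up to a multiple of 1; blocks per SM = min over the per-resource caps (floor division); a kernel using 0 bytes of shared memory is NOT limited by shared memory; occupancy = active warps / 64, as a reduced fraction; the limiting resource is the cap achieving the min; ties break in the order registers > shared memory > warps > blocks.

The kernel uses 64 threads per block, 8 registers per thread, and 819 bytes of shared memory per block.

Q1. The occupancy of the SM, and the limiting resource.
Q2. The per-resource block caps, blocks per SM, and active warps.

Answer: occupancy 1/4, limited by blocks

registers: 192 blocks
shared memory: 40 blocks
warps: 32 blocks
blocks: 8 blocks

Answer: 8 blocks, 16 active warps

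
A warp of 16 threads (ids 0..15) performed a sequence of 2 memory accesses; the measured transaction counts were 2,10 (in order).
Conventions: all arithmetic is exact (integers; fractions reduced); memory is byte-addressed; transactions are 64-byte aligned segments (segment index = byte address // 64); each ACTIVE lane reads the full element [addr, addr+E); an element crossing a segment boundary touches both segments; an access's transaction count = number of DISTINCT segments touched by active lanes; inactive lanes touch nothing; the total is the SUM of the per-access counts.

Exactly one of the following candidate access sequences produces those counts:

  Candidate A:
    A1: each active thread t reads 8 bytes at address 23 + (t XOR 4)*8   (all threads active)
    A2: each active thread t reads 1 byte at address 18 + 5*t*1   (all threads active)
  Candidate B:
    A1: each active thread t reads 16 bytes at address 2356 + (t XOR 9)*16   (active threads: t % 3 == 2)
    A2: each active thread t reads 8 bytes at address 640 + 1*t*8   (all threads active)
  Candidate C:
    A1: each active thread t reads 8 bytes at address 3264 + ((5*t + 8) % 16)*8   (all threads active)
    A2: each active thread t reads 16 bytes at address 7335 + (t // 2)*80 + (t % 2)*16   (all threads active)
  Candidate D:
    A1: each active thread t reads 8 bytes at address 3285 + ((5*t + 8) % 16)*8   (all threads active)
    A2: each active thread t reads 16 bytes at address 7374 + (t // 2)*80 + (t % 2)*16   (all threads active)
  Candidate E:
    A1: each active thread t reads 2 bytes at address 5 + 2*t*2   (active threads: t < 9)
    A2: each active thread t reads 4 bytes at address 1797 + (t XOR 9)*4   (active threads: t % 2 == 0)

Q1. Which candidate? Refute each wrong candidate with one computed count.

A: A1 gives 3 transactions, not 2
B: A1 gives 4 transactions, not 2
D: A1 gives 3 transactions, not 2
E: A1 gives 1 transaction, not 2
C: all counts match (2,10)

Answer: C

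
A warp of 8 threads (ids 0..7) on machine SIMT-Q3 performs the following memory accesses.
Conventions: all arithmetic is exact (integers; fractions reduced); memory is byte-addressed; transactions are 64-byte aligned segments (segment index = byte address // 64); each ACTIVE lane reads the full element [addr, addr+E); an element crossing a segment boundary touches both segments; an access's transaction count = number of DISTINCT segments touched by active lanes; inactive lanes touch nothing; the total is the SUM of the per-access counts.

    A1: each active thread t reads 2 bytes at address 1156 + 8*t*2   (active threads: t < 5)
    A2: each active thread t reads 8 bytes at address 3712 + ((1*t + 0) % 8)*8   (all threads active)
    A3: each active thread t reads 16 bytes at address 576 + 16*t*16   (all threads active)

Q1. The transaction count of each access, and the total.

A1: 2 transactions
A2: 1 transaction
A3: 8 transactions

Answer: 2,1,8; total 11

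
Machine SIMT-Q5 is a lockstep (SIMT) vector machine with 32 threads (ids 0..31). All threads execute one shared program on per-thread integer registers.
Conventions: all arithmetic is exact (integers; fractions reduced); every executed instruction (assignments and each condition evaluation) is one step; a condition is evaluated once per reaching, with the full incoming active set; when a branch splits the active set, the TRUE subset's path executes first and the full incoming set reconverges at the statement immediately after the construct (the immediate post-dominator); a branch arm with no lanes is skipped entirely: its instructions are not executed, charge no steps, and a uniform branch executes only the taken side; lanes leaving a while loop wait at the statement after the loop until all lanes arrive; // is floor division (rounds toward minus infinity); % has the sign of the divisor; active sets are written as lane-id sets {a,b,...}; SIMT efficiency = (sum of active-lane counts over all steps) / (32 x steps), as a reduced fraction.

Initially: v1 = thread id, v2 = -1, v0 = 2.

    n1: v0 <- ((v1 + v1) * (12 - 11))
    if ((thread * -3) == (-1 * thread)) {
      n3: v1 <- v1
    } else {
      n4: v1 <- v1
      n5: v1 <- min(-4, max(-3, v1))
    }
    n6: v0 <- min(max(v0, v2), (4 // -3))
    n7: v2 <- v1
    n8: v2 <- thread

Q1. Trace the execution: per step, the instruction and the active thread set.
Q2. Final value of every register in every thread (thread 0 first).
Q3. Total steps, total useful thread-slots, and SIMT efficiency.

step 0: v0 <- ((v1 + v1) * (12 - 11)) {0,1,2,3,4,5,6,7,8,9,10,11,12,13,14,15,16,17,18,19,20,21,22,23,24,25,26,27,28,29,30,31}
step 1: eval ((thread * -3) == (-1 * thread)) {0,1,2,3,4,5,6,7,8,9,10,11,12,13,14,15,16,17,18,19,20,21,22,23,24,25,26,27,28,29,30,31}
step 2: v1 <- v1                     {0}
step 3: v1 <- v1                     {1,2,3,4,5,6,7,8,9,10,11,12,13,14,15,16,17,18,19,20,21,22,23,24,25,26,27,28,29,30,31}
step 4: v1 <- min(-4, max(-3, v1))   {1,2,3,4,5,6,7,8,9,10,11,12,13,14,15,16,17,18,19,20,21,22,23,24,25,26,27,28,29,30,31}
step 5: v0 <- min(max(v0, v2), (4 // -3)) {0,1,2,3,4,5,6,7,8,9,10,11,12,13,14,15,16,17,18,19,20,21,22,23,24,25,26,27,28,29,30,31}
step 6: v2 <- v1                     {0,1,2,3,4,5,6,7,8,9,10,11,12,13,14,15,16,17,18,19,20,21,22,23,24,25,26,27,28,29,30,31}
step 7: v2 <- thread                 {0,1,2,3,4,5,6,7,8,9,10,11,12,13,14,15,16,17,18,19,20,21,22,23,24,25,26,27,28,29,30,31}

Answer: 8 steps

v1: 0,-4,-4,-4,-4,-4,-4,-4,-4,-4,-4,-4,-4,-4,-4,-4,-4,-4,-4,-4,-4,-4,-4,-4,-4,-4,-4,-4,-4,-4,-4,-4
v2: 0,1,2,3,4,5,6,7,8,9,10,11,12,13,14,15,16,17,18,19,20,21,22,23,24,25,26,27,28,29,30,31
v0: -2,-2,-2,-2,-2,-2,-2,-2,-2,-2,-2,-2,-2,-2,-2,-2,-2,-2,-2,-2,-2,-2,-2,-2,-2,-2,-2,-2,-2,-2,-2,-2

steps = 8; useful = 223; efficiency = 223/256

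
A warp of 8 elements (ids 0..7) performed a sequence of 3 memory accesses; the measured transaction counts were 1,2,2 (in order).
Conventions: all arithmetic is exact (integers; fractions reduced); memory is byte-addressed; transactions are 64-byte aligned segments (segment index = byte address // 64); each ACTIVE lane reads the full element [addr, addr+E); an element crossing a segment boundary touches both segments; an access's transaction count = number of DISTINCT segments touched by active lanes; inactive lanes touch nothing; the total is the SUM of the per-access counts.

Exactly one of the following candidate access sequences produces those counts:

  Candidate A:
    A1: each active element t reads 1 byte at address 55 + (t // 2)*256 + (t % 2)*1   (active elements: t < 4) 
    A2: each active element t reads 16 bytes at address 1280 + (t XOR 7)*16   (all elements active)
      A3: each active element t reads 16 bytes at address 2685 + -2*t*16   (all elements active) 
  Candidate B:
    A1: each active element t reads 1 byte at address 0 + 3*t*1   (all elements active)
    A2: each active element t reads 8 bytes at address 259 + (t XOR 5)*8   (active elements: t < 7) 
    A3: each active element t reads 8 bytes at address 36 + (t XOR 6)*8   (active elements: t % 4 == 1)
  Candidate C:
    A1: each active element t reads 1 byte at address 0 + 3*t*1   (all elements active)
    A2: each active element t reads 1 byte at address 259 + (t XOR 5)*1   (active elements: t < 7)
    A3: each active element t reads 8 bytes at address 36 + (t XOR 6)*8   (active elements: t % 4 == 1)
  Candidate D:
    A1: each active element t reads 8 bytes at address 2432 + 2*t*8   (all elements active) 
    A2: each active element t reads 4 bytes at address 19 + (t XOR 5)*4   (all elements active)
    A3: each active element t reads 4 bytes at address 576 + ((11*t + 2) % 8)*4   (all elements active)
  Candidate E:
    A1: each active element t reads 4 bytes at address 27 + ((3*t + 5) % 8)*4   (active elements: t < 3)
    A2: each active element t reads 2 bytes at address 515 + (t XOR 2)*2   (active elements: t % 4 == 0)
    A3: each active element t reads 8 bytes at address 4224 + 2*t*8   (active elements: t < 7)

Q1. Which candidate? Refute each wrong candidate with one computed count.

A: A1 gives 2 transactions, not 1
C: A2 gives 1 transaction, not 2
D: A1 gives 2 transactions, not 1
E: A2 gives 1 transaction, not 2
B: all counts match (1,2,2)

Answer: B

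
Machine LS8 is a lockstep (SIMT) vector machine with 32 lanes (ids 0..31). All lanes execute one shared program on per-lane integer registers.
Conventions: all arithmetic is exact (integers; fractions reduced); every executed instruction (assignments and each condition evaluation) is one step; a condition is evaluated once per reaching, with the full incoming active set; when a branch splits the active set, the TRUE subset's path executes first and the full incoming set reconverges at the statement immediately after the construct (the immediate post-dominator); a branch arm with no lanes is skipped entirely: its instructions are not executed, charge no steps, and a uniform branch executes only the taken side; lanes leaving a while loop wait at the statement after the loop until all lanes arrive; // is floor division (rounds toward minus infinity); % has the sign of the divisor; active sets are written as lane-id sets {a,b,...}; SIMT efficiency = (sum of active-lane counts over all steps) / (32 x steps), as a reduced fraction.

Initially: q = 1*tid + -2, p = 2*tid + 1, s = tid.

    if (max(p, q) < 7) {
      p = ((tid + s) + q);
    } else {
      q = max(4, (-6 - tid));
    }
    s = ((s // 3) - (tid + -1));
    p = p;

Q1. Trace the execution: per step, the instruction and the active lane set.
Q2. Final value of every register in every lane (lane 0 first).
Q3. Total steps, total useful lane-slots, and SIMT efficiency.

step 0: eval (max(p, q) < 7)         {0,1,2,3,4,5,6,7,8,9,10,11,12,13,14,15,16,17,18,19,20,21,22,23,24,25,26,27,28,29,30,31}
step 1: p <- ((tid + s) + q)         {0,1,2}
step 2: q <- max(4, (-6 - tid))      {3,4,5,6,7,8,9,10,11,12,13,14,15,16,17,18,19,20,21,22,23,24,25,26,27,28,29,30,31}
step 3: s <- ((s // 3) - (tid + -1)) {0,1,2,3,4,5,6,7,8,9,10,11,12,13,14,15,16,17,18,19,20,21,22,23,24,25,26,27,28,29,30,31}
step 4: p <- p                       {0,1,2,3,4,5,6,7,8,9,10,11,12,13,14,15,16,17,18,19,20,21,22,23,24,25,26,27,28,29,30,31}

Answer: 5 steps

q: -2,-1,0,4,4,4,4,4,4,4,4,4,4,4,4,4,4,4,4,4,4,4,4,4,4,4,4,4,4,4,4,4
p: -2,1,4,7,9,11,13,15,17,19,21,23,25,27,29,31,33,35,37,39,41,43,45,47,49,51,53,55,57,59,61,63
s: 1,0,-1,-1,-2,-3,-3,-4,-5,-5,-6,-7,-7,-8,-9,-9,-10,-11,-11,-12,-13,-13,-14,-15,-15,-16,-17,-17,-18,-19,-19,-20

steps = 5; useful = 128; efficiency = 128/160 = 4/5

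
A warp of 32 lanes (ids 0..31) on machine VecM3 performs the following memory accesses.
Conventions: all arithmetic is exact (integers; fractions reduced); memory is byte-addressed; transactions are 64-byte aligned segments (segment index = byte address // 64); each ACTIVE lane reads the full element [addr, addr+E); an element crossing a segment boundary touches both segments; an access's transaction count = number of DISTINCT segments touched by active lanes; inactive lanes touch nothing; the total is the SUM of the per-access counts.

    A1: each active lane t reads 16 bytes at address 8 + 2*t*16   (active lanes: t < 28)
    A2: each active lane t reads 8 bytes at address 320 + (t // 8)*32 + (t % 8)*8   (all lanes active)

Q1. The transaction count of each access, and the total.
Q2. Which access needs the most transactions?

A1: 14 transactions
A2: 3 transactions

Answer: 14,3; total 17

Answer: A1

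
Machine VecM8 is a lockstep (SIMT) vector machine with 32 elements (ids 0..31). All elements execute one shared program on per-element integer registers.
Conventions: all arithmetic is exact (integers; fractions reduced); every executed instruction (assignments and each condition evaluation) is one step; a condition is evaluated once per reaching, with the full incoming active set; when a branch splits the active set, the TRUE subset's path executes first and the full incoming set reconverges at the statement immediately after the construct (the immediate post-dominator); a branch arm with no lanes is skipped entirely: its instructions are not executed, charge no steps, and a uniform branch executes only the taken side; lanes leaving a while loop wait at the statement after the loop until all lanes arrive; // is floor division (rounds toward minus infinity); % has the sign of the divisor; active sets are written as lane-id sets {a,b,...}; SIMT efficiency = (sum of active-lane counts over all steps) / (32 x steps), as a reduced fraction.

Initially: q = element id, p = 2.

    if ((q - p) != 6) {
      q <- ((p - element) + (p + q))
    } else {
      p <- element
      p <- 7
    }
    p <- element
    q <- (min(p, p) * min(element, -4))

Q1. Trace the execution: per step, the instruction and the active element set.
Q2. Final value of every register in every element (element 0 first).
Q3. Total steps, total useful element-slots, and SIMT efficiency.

step 0: eval ((q - p) != 6)          {0,1,2,3,4,5,6,7,8,9,10,11,12,13,14,15,16,17,18,19,20,21,22,23,24,25,26,27,28,29,30,31}
step 1: q <- ((p - element) + (p + q)) {0,1,2,3,4,5,6,7,9,10,11,12,13,14,15,16,17,18,19,20,21,22,23,24,25,26,27,28,29,30,31}
step 2: p <- element                 {8}
step 3: p <- 7                       {8}
step 4: p <- element                 {0,1,2,3,4,5,6,7,8,9,10,11,12,13,14,15,16,17,18,19,20,21,22,23,24,25,26,27,28,29,30,31}
step 5: q <- (min(p, p) * min(element, -4)) {0,1,2,3,4,5,6,7,8,9,10,11,12,13,14,15,16,17,18,19,20,21,22,23,24,25,26,27,28,29,30,31}

Answer: 6 steps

q: 0,-4,-8,-12,-16,-20,-24,-28,-32,-36,-40,-44,-48,-52,-56,-60,-64,-68,-72,-76,-80,-84,-88,-92,-96,-100,-104,-108,-112,-116,-120,-124
p: 0,1,2,3,4,5,6,7,8,9,10,11,12,13,14,15,16,17,18,19,20,21,22,23,24,25,26,27,28,29,30,31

steps = 6; useful = 129; efficiency = 129/192 = 43/64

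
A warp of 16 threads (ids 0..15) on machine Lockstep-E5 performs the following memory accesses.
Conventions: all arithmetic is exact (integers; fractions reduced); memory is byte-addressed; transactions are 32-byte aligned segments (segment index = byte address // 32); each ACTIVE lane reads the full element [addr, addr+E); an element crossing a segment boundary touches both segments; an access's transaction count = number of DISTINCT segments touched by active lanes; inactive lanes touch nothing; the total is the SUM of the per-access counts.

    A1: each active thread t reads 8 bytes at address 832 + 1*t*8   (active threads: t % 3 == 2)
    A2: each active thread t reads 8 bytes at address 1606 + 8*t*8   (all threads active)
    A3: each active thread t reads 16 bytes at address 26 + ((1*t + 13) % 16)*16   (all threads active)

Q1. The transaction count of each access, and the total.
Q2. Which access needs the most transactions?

A1: 4 transactions
A2: 16 transactions
A3: 9 transactions

Answer: 4,16,9; total 29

Answer: A2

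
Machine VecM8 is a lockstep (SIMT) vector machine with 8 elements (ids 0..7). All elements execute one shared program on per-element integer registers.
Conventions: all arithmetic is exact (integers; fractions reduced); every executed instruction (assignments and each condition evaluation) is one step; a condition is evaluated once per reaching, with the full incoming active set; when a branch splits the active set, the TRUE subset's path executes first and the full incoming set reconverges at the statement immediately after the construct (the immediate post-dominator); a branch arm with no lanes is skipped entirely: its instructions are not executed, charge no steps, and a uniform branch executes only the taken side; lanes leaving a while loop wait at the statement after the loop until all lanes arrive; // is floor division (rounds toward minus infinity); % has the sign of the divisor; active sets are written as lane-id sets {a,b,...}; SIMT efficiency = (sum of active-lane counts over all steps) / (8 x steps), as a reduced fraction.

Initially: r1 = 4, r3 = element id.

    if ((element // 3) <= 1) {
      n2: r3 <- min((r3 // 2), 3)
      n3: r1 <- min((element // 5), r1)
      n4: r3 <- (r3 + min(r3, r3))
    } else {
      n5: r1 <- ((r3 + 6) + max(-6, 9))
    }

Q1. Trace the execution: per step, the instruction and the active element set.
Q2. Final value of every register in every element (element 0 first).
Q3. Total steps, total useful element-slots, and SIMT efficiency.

step 0: eval ((element // 3) <= 1)   {0,1,2,3,4,5,6,7}
step 1: r3 <- min((r3 // 2), 3)      {0,1,2,3,4,5}
step 2: r1 <- min((element // 5), r1) {0,1,2,3,4,5}
step 3: r3 <- (r3 + min(r3, r3))     {0,1,2,3,4,5}
step 4: r1 <- ((r3 + 6) + max(-6, 9)) {6,7}

Answer: 5 steps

r1: 0,0,0,0,0,1,21,22
r3: 0,0,2,2,4,4,6,7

steps = 5; useful = 28; efficiency = 28/40 = 7/10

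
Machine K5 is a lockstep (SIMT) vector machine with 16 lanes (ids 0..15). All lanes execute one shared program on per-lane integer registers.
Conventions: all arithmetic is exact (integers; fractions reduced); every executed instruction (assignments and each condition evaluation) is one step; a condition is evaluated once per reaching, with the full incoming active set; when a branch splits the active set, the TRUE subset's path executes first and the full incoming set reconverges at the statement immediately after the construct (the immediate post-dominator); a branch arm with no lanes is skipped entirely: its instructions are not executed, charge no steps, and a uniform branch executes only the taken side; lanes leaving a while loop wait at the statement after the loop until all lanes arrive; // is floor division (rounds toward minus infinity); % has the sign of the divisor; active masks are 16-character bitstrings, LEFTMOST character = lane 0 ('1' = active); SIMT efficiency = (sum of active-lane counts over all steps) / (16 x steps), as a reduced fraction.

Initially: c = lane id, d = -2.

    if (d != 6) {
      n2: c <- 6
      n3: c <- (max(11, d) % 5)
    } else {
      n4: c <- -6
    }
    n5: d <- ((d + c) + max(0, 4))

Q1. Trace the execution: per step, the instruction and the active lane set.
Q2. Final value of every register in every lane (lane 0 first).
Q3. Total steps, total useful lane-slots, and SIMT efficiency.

step 0: eval (d != 6)                1111111111111111
step 1: c <- 6                       1111111111111111
step 2: c <- (max(11, d) % 5)        1111111111111111
step 3: d <- ((d + c) + max(0, 4))   1111111111111111

Answer: 4 steps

c: 1,1,1,1,1,1,1,1,1,1,1,1,1,1,1,1
d: 3,3,3,3,3,3,3,3,3,3,3,3,3,3,3,3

steps = 4; useful = 64; efficiency = 64/64 = 1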